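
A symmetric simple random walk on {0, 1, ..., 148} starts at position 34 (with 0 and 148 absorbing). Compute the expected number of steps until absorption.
E[τ | X_0 = 34] = 3876

Let v_k = E[τ | X_0 = k]. Boundary: v_0 = v_148 = 0. Recurrence: v_k = 1 + (v_{k-1} + v_{k+1})/2 for 1 ≤ k ≤ 147. The particular solution to v_k − (v_{k-1} + v_{k+1})/2 = 1 is v_k = −k^2. Adding homogeneous solution A + B k and matching boundaries gives v_k = k (148 − k). Substituting k = 34: v_34 = 34 · 114 = 3876.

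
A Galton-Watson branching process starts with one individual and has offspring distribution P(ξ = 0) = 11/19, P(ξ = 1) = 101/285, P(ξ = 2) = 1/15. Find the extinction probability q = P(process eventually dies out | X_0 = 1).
q = 1

Mean offspring μ = 0·11/19 + 1·101/285 + 2·1/15 = 139/285 ≤ 1. For μ ≤ 1 with offspring not concentrated at 1, the Galton-Watson process goes extinct almost surely, so q = 1.
(Algebraic check: The pgf is f(s) = 11/19 + 101/285·s + 1/15·s². The extinction probability q is the smallest fixed point of f in [0, 1]. Setting s = f(s):
  1/15·s² + (101/285 − 1)·s + 11/19 = 0
  1/15·s² − (11/19 + 1/15)·s + 11/19 = 0
which factors as (s − 1)·(1/15·s − 11/19) = 0, giving roots s = 1 and s = (11/19)/(1/15) = 165/19. Since 165/19 ≥ 1, the smallest root in [0, 1] is s = 1.)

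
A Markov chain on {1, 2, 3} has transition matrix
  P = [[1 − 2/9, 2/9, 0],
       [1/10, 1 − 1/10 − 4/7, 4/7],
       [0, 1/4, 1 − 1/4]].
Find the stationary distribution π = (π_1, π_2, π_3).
π = (63/523, 140/523, 320/523)

This is a birth-death chain on three states, which satisfies detailed balance: π_1 · P_{12} = π_2 · P_{21} and π_2 · P_{23} = π_3 · P_{32}.
From π_1 · 2/9 = π_2 · 1/10: π_2/π_1 = (2/9)/(1/10) = 20/9.
From π_2 · 4/7 = π_3 · 1/4: π_3/π_2 = (4/7)/(1/4) = 16/7.
Take π_1 proportional to 1; then unnormalized π = (1, 20/9, 320/63). Normalize by dividing by the sum 523/63:
  π = (63/523, 140/523, 320/523).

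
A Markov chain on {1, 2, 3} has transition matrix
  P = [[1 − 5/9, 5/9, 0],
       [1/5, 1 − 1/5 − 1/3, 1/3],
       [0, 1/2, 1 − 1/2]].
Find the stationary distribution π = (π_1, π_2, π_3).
π = (27/152, 75/152, 25/76)

This is a birth-death chain on three states, which satisfies detailed balance: π_1 · P_{12} = π_2 · P_{21} and π_2 · P_{23} = π_3 · P_{32}.
From π_1 · 5/9 = π_2 · 1/5: π_2/π_1 = (5/9)/(1/5) = 25/9.
From π_2 · 1/3 = π_3 · 1/2: π_3/π_2 = (1/3)/(1/2) = 2/3.
Take π_1 proportional to 1; then unnormalized π = (1, 25/9, 50/27). Normalize by dividing by the sum 152/27:
  π = (27/152, 75/152, 25/76).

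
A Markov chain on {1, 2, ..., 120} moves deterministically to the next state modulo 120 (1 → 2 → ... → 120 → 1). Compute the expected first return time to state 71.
E[T_71 | X_0 = 71] = 120

The chain cycles deterministically, so starting at state 71 it returns in exactly 120 steps. Equivalently, the stationary distribution is uniform π_j = 1/120 for every state j, so by Kac's formula E[T_71] = 1/π_71 = 120.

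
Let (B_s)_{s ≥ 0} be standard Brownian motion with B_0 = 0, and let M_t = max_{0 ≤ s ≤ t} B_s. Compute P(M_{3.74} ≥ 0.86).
P(M_{3.74} ≥ 0.86) = 2·P(B_{3.74} ≥ 0.86) = 2(1 − Φ(0.86/√3.74)) ≈ 0.6565

By the reflection principle for Brownian motion, P(M_t ≥ a) = 2 · P(B_t ≥ a) for a ≥ 0. Since B_t ~ N(0, t), P(B_t ≥ 0.86) = 1 − Φ(0.86/√t) = 1 − Φ(0.86/√3.74) = 1 − Φ(0.4447). So
  P(M_{3.74} ≥ 0.86) = 2(1 − Φ(0.4447)) ≈ 0.6565.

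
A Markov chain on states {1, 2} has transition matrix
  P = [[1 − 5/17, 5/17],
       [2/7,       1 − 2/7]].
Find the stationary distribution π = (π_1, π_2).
π_1 = 34/69, π_2 = 35/69

Solve πP = π with π_1 + π_2 = 1. From πP = π: π_1 · (1 − 5/17) + π_2 · 2/7 = π_1 ⇒ π_2 · 2/7 = π_1 · 5/17 ⇒ π_2/π_1 = (5/17)/(2/7) = 35/34. Together with π_1 + π_2 = 1:
  π_1 = (2/7)/(5/17 + 2/7) = (2/7)/(69/119) = 34/69,
  π_2 = (5/17)/(5/17 + 2/7) = (5/17)/(69/119) = 35/69.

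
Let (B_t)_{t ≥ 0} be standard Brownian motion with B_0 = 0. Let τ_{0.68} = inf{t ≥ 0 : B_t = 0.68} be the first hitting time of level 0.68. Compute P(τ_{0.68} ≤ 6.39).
P(τ_{0.68} ≤ 6.39) = 2(1 − Φ(0.68/√6.39)) = 2(1 − Φ(0.2690)) ≈ 0.7879

By the reflection principle for standard BM, P(τ_b ≤ t) = 2 · P(B_t ≥ b). Since B_t ~ N(0, t), P(B_t ≥ 0.68) = 1 − Φ(0.68/√t) = 1 − Φ(0.68/√6.39) = 1 − Φ(0.2690) ≈ 0.39396. Doubling: P(τ_{0.68} ≤ 6.39) ≈ 2 · 0.39396 = 0.78792 ≈ 0.7879.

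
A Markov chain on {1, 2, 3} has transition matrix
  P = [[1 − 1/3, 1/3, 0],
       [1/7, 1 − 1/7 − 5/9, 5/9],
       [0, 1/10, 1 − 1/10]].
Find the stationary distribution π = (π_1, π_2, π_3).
π = (27/440, 63/440, 35/44)

This is a birth-death chain on three states, which satisfies detailed balance: π_1 · P_{12} = π_2 · P_{21} and π_2 · P_{23} = π_3 · P_{32}.
From π_1 · 1/3 = π_2 · 1/7: π_2/π_1 = (1/3)/(1/7) = 7/3.
From π_2 · 5/9 = π_3 · 1/10: π_3/π_2 = (5/9)/(1/10) = 50/9.
Take π_1 proportional to 1; then unnormalized π = (1, 7/3, 350/27). Normalize by dividing by the sum 440/27:
  π = (27/440, 63/440, 35/44).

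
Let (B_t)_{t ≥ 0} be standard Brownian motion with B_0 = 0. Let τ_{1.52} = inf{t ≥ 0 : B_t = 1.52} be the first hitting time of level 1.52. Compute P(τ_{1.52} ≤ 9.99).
P(τ_{1.52} ≤ 9.99) = 2(1 − Φ(1.52/√9.99)) = 2(1 − Φ(0.4809)) ≈ 0.6306

By the reflection principle for standard BM, P(τ_b ≤ t) = 2 · P(B_t ≥ b). Since B_t ~ N(0, t), P(B_t ≥ 1.52) = 1 − Φ(1.52/√t) = 1 − Φ(1.52/√9.99) = 1 − Φ(0.4809) ≈ 0.31529. Doubling: P(τ_{1.52} ≤ 9.99) ≈ 2 · 0.31529 = 0.63058 ≈ 0.6306.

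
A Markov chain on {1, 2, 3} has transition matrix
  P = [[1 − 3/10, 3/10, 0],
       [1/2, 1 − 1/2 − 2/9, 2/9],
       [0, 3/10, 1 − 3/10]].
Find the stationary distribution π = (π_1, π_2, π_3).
π = (45/92, 27/92, 5/23)

This is a birth-death chain on three states, which satisfies detailed balance: π_1 · P_{12} = π_2 · P_{21} and π_2 · P_{23} = π_3 · P_{32}.
From π_1 · 3/10 = π_2 · 1/2: π_2/π_1 = (3/10)/(1/2) = 3/5.
From π_2 · 2/9 = π_3 · 3/10: π_3/π_2 = (2/9)/(3/10) = 20/27.
Take π_1 proportional to 1; then unnormalized π = (1, 3/5, 4/9). Normalize by dividing by the sum 92/45:
  π = (45/92, 27/92, 5/23).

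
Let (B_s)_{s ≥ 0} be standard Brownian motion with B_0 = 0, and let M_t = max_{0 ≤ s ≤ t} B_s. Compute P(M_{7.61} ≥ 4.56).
P(M_{7.61} ≥ 4.56) = 2·P(B_{7.61} ≥ 4.56) = 2(1 − Φ(4.56/√7.61)) ≈ 0.0983

By the reflection principle for Brownian motion, P(M_t ≥ a) = 2 · P(B_t ≥ a) for a ≥ 0. Since B_t ~ N(0, t), P(B_t ≥ 4.56) = 1 − Φ(4.56/√t) = 1 − Φ(4.56/√7.61) = 1 − Φ(1.6530). So
  P(M_{7.61} ≥ 4.56) = 2(1 − Φ(1.6530)) ≈ 0.0983.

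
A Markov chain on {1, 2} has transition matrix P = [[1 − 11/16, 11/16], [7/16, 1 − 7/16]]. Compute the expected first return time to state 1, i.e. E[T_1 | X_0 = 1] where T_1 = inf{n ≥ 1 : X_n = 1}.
E[T_1 | X_0 = 1] = 1/π_1 = 18/7

For an irreducible recurrent Markov chain with stationary distribution π, E[T_i | X_0 = i] = 1/π_i (Kac's formula). Here π_1 = (7/16)/(11/16 + 7/16) = (7/16)/(9/8) = 7/18, so E[T_1 | X_0 = 1] = 1/π_1 = (11/16 + 7/16)/(7/16) = (9/8)/(7/16) = 18/7.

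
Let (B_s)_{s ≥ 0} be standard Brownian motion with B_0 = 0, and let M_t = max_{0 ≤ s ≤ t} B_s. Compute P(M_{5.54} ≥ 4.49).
P(M_{5.54} ≥ 4.49) = 2·P(B_{5.54} ≥ 4.49) = 2(1 − Φ(4.49/√5.54)) ≈ 0.0564

By the reflection principle for Brownian motion, P(M_t ≥ a) = 2 · P(B_t ≥ a) for a ≥ 0. Since B_t ~ N(0, t), P(B_t ≥ 4.49) = 1 − Φ(4.49/√t) = 1 − Φ(4.49/√5.54) = 1 − Φ(1.9076). So
  P(M_{5.54} ≥ 4.49) = 2(1 − Φ(1.9076)) ≈ 0.0564.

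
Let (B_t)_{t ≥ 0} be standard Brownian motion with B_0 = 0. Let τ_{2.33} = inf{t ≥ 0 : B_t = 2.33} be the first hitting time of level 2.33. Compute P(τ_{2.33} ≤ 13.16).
P(τ_{2.33} ≤ 13.16) = 2(1 − Φ(2.33/√13.16)) = 2(1 − Φ(0.6423)) ≈ 0.5207

By the reflection principle for standard BM, P(τ_b ≤ t) = 2 · P(B_t ≥ b). Since B_t ~ N(0, t), P(B_t ≥ 2.33) = 1 − Φ(2.33/√t) = 1 − Φ(2.33/√13.16) = 1 − Φ(0.6423) ≈ 0.26034. Doubling: P(τ_{2.33} ≤ 13.16) ≈ 2 · 0.26034 = 0.52068 ≈ 0.5207.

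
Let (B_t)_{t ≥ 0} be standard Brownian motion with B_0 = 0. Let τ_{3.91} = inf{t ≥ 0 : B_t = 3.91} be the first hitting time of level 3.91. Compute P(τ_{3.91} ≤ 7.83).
P(τ_{3.91} ≤ 7.83) = 2(1 − Φ(3.91/√7.83)) = 2(1 − Φ(1.3973)) ≈ 0.1623

By the reflection principle for standard BM, P(τ_b ≤ t) = 2 · P(B_t ≥ b). Since B_t ~ N(0, t), P(B_t ≥ 3.91) = 1 − Φ(3.91/√t) = 1 − Φ(3.91/√7.83) = 1 − Φ(1.3973) ≈ 0.08116. Doubling: P(τ_{3.91} ≤ 7.83) ≈ 2 · 0.08116 = 0.16232 ≈ 0.1623.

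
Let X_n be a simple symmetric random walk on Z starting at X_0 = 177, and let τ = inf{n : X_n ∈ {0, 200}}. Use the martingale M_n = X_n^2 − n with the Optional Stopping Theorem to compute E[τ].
E[τ] = 4071

M_n = X_n^2 − n is a martingale (since E[X_{n+1}^2 | F_n] = X_n^2 + 1). By OST (τ has finite mean in a bounded region), E[M_τ] = E[M_0] = X_0^2 − 0 = 177^2 = 31329. Also E[M_τ] = E[X_τ^2] − E[τ]. The walk exits at 0 or 200, with P(hit 200 first) = 177/200, so E[X_τ^2] = 200^2 · 177/200 + 0 = 35400. Thus E[τ] = E[X_τ^2] − E[M_τ] = 35400 − 31329 = 4071 = 177(200 − 177) = 4071.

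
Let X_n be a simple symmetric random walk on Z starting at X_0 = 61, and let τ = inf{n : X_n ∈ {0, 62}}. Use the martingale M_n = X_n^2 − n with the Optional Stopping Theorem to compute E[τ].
E[τ] = 61

M_n = X_n^2 − n is a martingale (since E[X_{n+1}^2 | F_n] = X_n^2 + 1). By OST (τ has finite mean in a bounded region), E[M_τ] = E[M_0] = X_0^2 − 0 = 61^2 = 3721. Also E[M_τ] = E[X_τ^2] − E[τ]. The walk exits at 0 or 62, with P(hit 62 first) = 61/62, so E[X_τ^2] = 62^2 · 61/62 + 0 = 3782. Thus E[τ] = E[X_τ^2] − E[M_τ] = 3782 − 3721 = 61 = 61(62 − 61) = 61.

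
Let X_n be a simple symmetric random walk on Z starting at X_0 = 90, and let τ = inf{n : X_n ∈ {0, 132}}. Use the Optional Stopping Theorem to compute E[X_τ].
E[X_τ] = 90

X_n is a martingale and τ is a bounded-mean stopping time (indeed τ is finite a.s. with bounded expectation since the walk is in a bounded region). By the OST, E[X_τ] = E[X_0] = 90. Equivalently: E[X_τ] = 132 · P(hit 132 first) + 0 · P(hit 0 first) = 132 · (90/132) = 90.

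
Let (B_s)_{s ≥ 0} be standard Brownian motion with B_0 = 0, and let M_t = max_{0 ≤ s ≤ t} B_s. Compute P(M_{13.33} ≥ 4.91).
P(M_{13.33} ≥ 4.91) = 2·P(B_{13.33} ≥ 4.91) = 2(1 − Φ(4.91/√13.33)) ≈ 0.1787

By the reflection principle for Brownian motion, P(M_t ≥ a) = 2 · P(B_t ≥ a) for a ≥ 0. Since B_t ~ N(0, t), P(B_t ≥ 4.91) = 1 − Φ(4.91/√t) = 1 − Φ(4.91/√13.33) = 1 − Φ(1.3448). So
  P(M_{13.33} ≥ 4.91) = 2(1 − Φ(1.3448)) ≈ 0.1787.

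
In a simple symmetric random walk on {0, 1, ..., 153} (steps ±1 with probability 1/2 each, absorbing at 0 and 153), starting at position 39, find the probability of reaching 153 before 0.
P(hit 153 before 0) = 39/153 = 13/51

Let u_k = P(hit 153 before 0 | start at k). Then u_0 = 0, u_153 = 1, and u_k = u_{k-1}/2 + u_{k+1}/2 for 1 ≤ k ≤ 152. This harmonic recurrence is solved by u_k = k/153, giving u_39 = 39/153 = 13/51.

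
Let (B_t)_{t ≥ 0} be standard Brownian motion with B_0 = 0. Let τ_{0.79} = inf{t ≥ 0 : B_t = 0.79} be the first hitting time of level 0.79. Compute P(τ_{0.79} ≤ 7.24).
P(τ_{0.79} ≤ 7.24) = 2(1 − Φ(0.79/√7.24)) = 2(1 − Φ(0.2936)) ≈ 0.7691

By the reflection principle for standard BM, P(τ_b ≤ t) = 2 · P(B_t ≥ b). Since B_t ~ N(0, t), P(B_t ≥ 0.79) = 1 − Φ(0.79/√t) = 1 − Φ(0.79/√7.24) = 1 − Φ(0.2936) ≈ 0.38453. Doubling: P(τ_{0.79} ≤ 7.24) ≈ 2 · 0.38453 = 0.76906 ≈ 0.7691.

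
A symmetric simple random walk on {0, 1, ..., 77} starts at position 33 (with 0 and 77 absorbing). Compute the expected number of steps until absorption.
E[τ | X_0 = 33] = 1452

Let v_k = E[τ | X_0 = k]. Boundary: v_0 = v_77 = 0. Recurrence: v_k = 1 + (v_{k-1} + v_{k+1})/2 for 1 ≤ k ≤ 76. The particular solution to v_k − (v_{k-1} + v_{k+1})/2 = 1 is v_k = −k^2. Adding homogeneous solution A + B k and matching boundaries gives v_k = k (77 − k). Substituting k = 33: v_33 = 33 · 44 = 1452.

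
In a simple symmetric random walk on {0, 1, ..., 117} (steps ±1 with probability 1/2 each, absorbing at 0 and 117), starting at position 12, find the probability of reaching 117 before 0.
P(hit 117 before 0) = 12/117 = 4/39

Let u_k = P(hit 117 before 0 | start at k). Then u_0 = 0, u_117 = 1, and u_k = u_{k-1}/2 + u_{k+1}/2 for 1 ≤ k ≤ 116. This harmonic recurrence is solved by u_k = k/117, giving u_12 = 12/117 = 4/39.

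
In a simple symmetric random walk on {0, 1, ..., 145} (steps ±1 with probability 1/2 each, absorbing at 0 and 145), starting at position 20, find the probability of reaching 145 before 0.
P(hit 145 before 0) = 20/145 = 4/29

Let u_k = P(hit 145 before 0 | start at k). Then u_0 = 0, u_145 = 1, and u_k = u_{k-1}/2 + u_{k+1}/2 for 1 ≤ k ≤ 144. This harmonic recurrence is solved by u_k = k/145, giving u_20 = 20/145 = 4/29.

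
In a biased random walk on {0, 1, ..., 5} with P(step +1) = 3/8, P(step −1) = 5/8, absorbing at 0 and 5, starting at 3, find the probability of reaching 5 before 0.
P(hit 5 before 0) = (1 − (5/3)^3) / (1 − (5/3)^5) = 441/1441

Let u_k denote P(reach 5 before 0 | start at k). Boundary: u_0 = 0, u_5 = 1. Recurrence: u_k = 3/8·u_{k+1} + 5/8·u_{k-1} for 1 ≤ k ≤ 4. Try u_k = A + B·r^k with r = q/p = (5/8)/(3/8) = 5/3. Substitution satisfies the recurrence; boundary conditions give:
  u_k = (1 − r^k) / (1 − r^N) = (1 − (5/3)^3) / (1 − (5/3)^5) = 441/1441.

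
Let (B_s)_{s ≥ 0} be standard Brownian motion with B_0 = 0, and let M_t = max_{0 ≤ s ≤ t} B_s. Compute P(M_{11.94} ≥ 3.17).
P(M_{11.94} ≥ 3.17) = 2·P(B_{11.94} ≥ 3.17) = 2(1 − Φ(3.17/√11.94)) ≈ 0.3589

By the reflection principle for Brownian motion, P(M_t ≥ a) = 2 · P(B_t ≥ a) for a ≥ 0. Since B_t ~ N(0, t), P(B_t ≥ 3.17) = 1 − Φ(3.17/√t) = 1 − Φ(3.17/√11.94) = 1 − Φ(0.9174). So
  P(M_{11.94} ≥ 3.17) = 2(1 − Φ(0.9174)) ≈ 0.3589.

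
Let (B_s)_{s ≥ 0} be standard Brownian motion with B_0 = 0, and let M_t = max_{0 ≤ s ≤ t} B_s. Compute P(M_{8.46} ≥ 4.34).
P(M_{8.46} ≥ 4.34) = 2·P(B_{8.46} ≥ 4.34) = 2(1 − Φ(4.34/√8.46)) ≈ 0.1357

By the reflection principle for Brownian motion, P(M_t ≥ a) = 2 · P(B_t ≥ a) for a ≥ 0. Since B_t ~ N(0, t), P(B_t ≥ 4.34) = 1 − Φ(4.34/√t) = 1 − Φ(4.34/√8.46) = 1 − Φ(1.4921). So
  P(M_{8.46} ≥ 4.34) = 2(1 − Φ(1.4921)) ≈ 0.1357.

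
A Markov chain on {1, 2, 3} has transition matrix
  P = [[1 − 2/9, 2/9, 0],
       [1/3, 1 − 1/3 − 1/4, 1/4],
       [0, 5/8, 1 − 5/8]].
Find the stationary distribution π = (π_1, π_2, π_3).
π = (15/29, 10/29, 4/29)

This is a birth-death chain on three states, which satisfies detailed balance: π_1 · P_{12} = π_2 · P_{21} and π_2 · P_{23} = π_3 · P_{32}.
From π_1 · 2/9 = π_2 · 1/3: π_2/π_1 = (2/9)/(1/3) = 2/3.
From π_2 · 1/4 = π_3 · 5/8: π_3/π_2 = (1/4)/(5/8) = 2/5.
Take π_1 proportional to 1; then unnormalized π = (1, 2/3, 4/15). Normalize by dividing by the sum 29/15:
  π = (15/29, 10/29, 4/29).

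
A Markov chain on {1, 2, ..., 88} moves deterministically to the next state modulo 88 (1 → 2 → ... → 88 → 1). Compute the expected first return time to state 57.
E[T_57 | X_0 = 57] = 88

The chain cycles deterministically, so starting at state 57 it returns in exactly 88 steps. Equivalently, the stationary distribution is uniform π_j = 1/88 for every state j, so by Kac's formula E[T_57] = 1/π_57 = 88.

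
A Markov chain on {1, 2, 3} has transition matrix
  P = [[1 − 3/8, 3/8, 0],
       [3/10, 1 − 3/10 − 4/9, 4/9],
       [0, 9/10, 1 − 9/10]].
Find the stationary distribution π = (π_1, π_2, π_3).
π = (324/929, 405/929, 200/929)

This is a birth-death chain on three states, which satisfies detailed balance: π_1 · P_{12} = π_2 · P_{21} and π_2 · P_{23} = π_3 · P_{32}.
From π_1 · 3/8 = π_2 · 3/10: π_2/π_1 = (3/8)/(3/10) = 5/4.
From π_2 · 4/9 = π_3 · 9/10: π_3/π_2 = (4/9)/(9/10) = 40/81.
Take π_1 proportional to 1; then unnormalized π = (1, 5/4, 50/81). Normalize by dividing by the sum 929/324:
  π = (324/929, 405/929, 200/929).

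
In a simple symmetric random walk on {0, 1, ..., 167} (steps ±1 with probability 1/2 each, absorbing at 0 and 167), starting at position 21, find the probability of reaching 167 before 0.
P(hit 167 before 0) = 21/167

Let u_k = P(hit 167 before 0 | start at k). Then u_0 = 0, u_167 = 1, and u_k = u_{k-1}/2 + u_{k+1}/2 for 1 ≤ k ≤ 166. This harmonic recurrence is solved by u_k = k/167, giving u_21 = 21/167.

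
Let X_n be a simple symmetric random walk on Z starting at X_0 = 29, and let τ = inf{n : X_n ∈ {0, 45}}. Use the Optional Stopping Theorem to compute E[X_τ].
E[X_τ] = 29

X_n is a martingale and τ is a bounded-mean stopping time (indeed τ is finite a.s. with bounded expectation since the walk is in a bounded region). By the OST, E[X_τ] = E[X_0] = 29. Equivalently: E[X_τ] = 45 · P(hit 45 first) + 0 · P(hit 0 first) = 45 · (29/45) = 29.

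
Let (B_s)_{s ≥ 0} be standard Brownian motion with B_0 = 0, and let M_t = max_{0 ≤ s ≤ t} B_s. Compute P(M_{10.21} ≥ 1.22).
P(M_{10.21} ≥ 1.22) = 2·P(B_{10.21} ≥ 1.22) = 2(1 − Φ(1.22/√10.21)) ≈ 0.7026

By the reflection principle for Brownian motion, P(M_t ≥ a) = 2 · P(B_t ≥ a) for a ≥ 0. Since B_t ~ N(0, t), P(B_t ≥ 1.22) = 1 − Φ(1.22/√t) = 1 − Φ(1.22/√10.21) = 1 − Φ(0.3818). So
  P(M_{10.21} ≥ 1.22) = 2(1 − Φ(0.3818)) ≈ 0.7026.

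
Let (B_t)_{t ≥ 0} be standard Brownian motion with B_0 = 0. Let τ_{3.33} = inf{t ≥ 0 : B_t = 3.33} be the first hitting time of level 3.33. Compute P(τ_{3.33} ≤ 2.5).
P(τ_{3.33} ≤ 2.5) = 2(1 − Φ(3.33/√2.5)) = 2(1 − Φ(2.1061)) ≈ 0.0352

By the reflection principle for standard BM, P(τ_b ≤ t) = 2 · P(B_t ≥ b). Since B_t ~ N(0, t), P(B_t ≥ 3.33) = 1 − Φ(3.33/√t) = 1 − Φ(3.33/√2.5) = 1 − Φ(2.1061) ≈ 0.01760. Doubling: P(τ_{3.33} ≤ 2.5) ≈ 2 · 0.01760 = 0.03520 ≈ 0.0352.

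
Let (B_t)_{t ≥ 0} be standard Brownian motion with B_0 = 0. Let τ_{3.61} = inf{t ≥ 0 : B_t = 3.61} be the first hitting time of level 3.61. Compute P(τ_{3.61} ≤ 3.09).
P(τ_{3.61} ≤ 3.09) = 2(1 − Φ(3.61/√3.09)) = 2(1 − Φ(2.0537)) ≈ 0.0400

By the reflection principle for standard BM, P(τ_b ≤ t) = 2 · P(B_t ≥ b). Since B_t ~ N(0, t), P(B_t ≥ 3.61) = 1 − Φ(3.61/√t) = 1 − Φ(3.61/√3.09) = 1 − Φ(2.0537) ≈ 0.02000. Doubling: P(τ_{3.61} ≤ 3.09) ≈ 2 · 0.02000 = 0.04000 ≈ 0.0400.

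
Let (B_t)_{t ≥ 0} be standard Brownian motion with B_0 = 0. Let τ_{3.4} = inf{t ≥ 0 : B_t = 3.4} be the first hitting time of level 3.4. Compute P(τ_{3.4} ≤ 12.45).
P(τ_{3.4} ≤ 12.45) = 2(1 − Φ(3.4/√12.45)) = 2(1 − Φ(0.9636)) ≈ 0.3352

By the reflection principle for standard BM, P(τ_b ≤ t) = 2 · P(B_t ≥ b). Since B_t ~ N(0, t), P(B_t ≥ 3.4) = 1 − Φ(3.4/√t) = 1 − Φ(3.4/√12.45) = 1 − Φ(0.9636) ≈ 0.16762. Doubling: P(τ_{3.4} ≤ 12.45) ≈ 2 · 0.16762 = 0.33524 ≈ 0.3352.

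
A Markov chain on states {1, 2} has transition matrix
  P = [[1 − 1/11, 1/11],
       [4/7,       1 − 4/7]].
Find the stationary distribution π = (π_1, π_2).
π_1 = 44/51, π_2 = 7/51

Solve πP = π with π_1 + π_2 = 1. From πP = π: π_1 · (1 − 1/11) + π_2 · 4/7 = π_1 ⇒ π_2 · 4/7 = π_1 · 1/11 ⇒ π_2/π_1 = (1/11)/(4/7) = 7/44. Together with π_1 + π_2 = 1:
  π_1 = (4/7)/(1/11 + 4/7) = (4/7)/(51/77) = 44/51,
  π_2 = (1/11)/(1/11 + 4/7) = (1/11)/(51/77) = 7/51.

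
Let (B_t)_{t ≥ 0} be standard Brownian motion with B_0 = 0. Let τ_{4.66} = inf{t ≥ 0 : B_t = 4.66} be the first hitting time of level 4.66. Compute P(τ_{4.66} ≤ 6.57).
P(τ_{4.66} ≤ 6.57) = 2(1 − Φ(4.66/√6.57)) = 2(1 − Φ(1.8180)) ≈ 0.0691

By the reflection principle for standard BM, P(τ_b ≤ t) = 2 · P(B_t ≥ b). Since B_t ~ N(0, t), P(B_t ≥ 4.66) = 1 − Φ(4.66/√t) = 1 − Φ(4.66/√6.57) = 1 − Φ(1.8180) ≈ 0.03453. Doubling: P(τ_{4.66} ≤ 6.57) ≈ 2 · 0.03453 = 0.06906 ≈ 0.0691.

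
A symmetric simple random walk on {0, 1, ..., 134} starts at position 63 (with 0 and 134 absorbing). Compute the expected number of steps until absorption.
E[τ | X_0 = 63] = 4473

Let v_k = E[τ | X_0 = k]. Boundary: v_0 = v_134 = 0. Recurrence: v_k = 1 + (v_{k-1} + v_{k+1})/2 for 1 ≤ k ≤ 133. The particular solution to v_k − (v_{k-1} + v_{k+1})/2 = 1 is v_k = −k^2. Adding homogeneous solution A + B k and matching boundaries gives v_k = k (134 − k). Substituting k = 63: v_63 = 63 · 71 = 4473.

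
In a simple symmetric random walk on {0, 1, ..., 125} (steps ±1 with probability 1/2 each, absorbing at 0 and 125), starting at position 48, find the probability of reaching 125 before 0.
P(hit 125 before 0) = 48/125

Let u_k = P(hit 125 before 0 | start at k). Then u_0 = 0, u_125 = 1, and u_k = u_{k-1}/2 + u_{k+1}/2 for 1 ≤ k ≤ 124. This harmonic recurrence is solved by u_k = k/125, giving u_48 = 48/125.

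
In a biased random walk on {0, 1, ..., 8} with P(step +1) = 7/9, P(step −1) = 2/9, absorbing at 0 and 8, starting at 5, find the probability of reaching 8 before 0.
P(hit 8 before 0) = (1 − (2/7)^5) / (1 − (2/7)^8) = 1150765/1152909

Let u_k denote P(reach 8 before 0 | start at k). Boundary: u_0 = 0, u_8 = 1. Recurrence: u_k = 7/9·u_{k+1} + 2/9·u_{k-1} for 1 ≤ k ≤ 7. Try u_k = A + B·r^k with r = q/p = (2/9)/(7/9) = 2/7. Substitution satisfies the recurrence; boundary conditions give:
  u_k = (1 − r^k) / (1 − r^N) = (1 − (2/7)^5) / (1 − (2/7)^8) = 1150765/1152909.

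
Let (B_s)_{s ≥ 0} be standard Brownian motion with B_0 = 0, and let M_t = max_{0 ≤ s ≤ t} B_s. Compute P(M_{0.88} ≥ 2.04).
P(M_{0.88} ≥ 2.04) = 2·P(B_{0.88} ≥ 2.04) = 2(1 − Φ(2.04/√0.88)) ≈ 0.0297

By the reflection principle for Brownian motion, P(M_t ≥ a) = 2 · P(B_t ≥ a) for a ≥ 0. Since B_t ~ N(0, t), P(B_t ≥ 2.04) = 1 − Φ(2.04/√t) = 1 − Φ(2.04/√0.88) = 1 − Φ(2.1746). So
  P(M_{0.88} ≥ 2.04) = 2(1 − Φ(2.1746)) ≈ 0.0297.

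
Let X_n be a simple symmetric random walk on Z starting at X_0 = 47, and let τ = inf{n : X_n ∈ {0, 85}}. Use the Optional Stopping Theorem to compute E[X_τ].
E[X_τ] = 47

X_n is a martingale and τ is a bounded-mean stopping time (indeed τ is finite a.s. with bounded expectation since the walk is in a bounded region). By the OST, E[X_τ] = E[X_0] = 47. Equivalently: E[X_τ] = 85 · P(hit 85 first) + 0 · P(hit 0 first) = 85 · (47/85) = 47.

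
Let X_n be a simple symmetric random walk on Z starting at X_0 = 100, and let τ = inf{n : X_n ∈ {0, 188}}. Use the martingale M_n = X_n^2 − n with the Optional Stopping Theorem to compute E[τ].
E[τ] = 8800

M_n = X_n^2 − n is a martingale (since E[X_{n+1}^2 | F_n] = X_n^2 + 1). By OST (τ has finite mean in a bounded region), E[M_τ] = E[M_0] = X_0^2 − 0 = 100^2 = 10000. Also E[M_τ] = E[X_τ^2] − E[τ]. The walk exits at 0 or 188, with P(hit 188 first) = 100/188, so E[X_τ^2] = 188^2 · 100/188 + 0 = 18800. Thus E[τ] = E[X_τ^2] − E[M_τ] = 18800 − 10000 = 8800 = 100(188 − 100) = 8800.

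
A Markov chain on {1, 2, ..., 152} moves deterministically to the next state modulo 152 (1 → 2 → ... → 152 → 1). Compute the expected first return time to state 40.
E[T_40 | X_0 = 40] = 152

The chain cycles deterministically, so starting at state 40 it returns in exactly 152 steps. Equivalently, the stationary distribution is uniform π_j = 1/152 for every state j, so by Kac's formula E[T_40] = 1/π_40 = 152.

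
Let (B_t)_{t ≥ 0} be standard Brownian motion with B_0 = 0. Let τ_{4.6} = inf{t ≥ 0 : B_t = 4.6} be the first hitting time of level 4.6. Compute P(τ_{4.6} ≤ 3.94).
P(τ_{4.6} ≤ 3.94) = 2(1 − Φ(4.6/√3.94)) = 2(1 − Φ(2.3174)) ≈ 0.0205

By the reflection principle for standard BM, P(τ_b ≤ t) = 2 · P(B_t ≥ b). Since B_t ~ N(0, t), P(B_t ≥ 4.6) = 1 − Φ(4.6/√t) = 1 − Φ(4.6/√3.94) = 1 − Φ(2.3174) ≈ 0.01024. Doubling: P(τ_{4.6} ≤ 3.94) ≈ 2 · 0.01024 = 0.02048 ≈ 0.0205.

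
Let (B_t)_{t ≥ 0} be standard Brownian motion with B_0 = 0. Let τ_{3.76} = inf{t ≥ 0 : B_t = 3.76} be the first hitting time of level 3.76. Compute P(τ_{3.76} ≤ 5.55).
P(τ_{3.76} ≤ 5.55) = 2(1 − Φ(3.76/√5.55)) = 2(1 − Φ(1.5960)) ≈ 0.1105

By the reflection principle for standard BM, P(τ_b ≤ t) = 2 · P(B_t ≥ b). Since B_t ~ N(0, t), P(B_t ≥ 3.76) = 1 − Φ(3.76/√t) = 1 − Φ(3.76/√5.55) = 1 − Φ(1.5960) ≈ 0.05524. Doubling: P(τ_{3.76} ≤ 5.55) ≈ 2 · 0.05524 = 0.11048 ≈ 0.1105.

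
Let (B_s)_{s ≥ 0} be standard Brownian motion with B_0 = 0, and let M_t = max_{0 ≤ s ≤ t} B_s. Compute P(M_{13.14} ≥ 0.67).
P(M_{13.14} ≥ 0.67) = 2·P(B_{13.14} ≥ 0.67) = 2(1 − Φ(0.67/√13.14)) ≈ 0.8534

By the reflection principle for Brownian motion, P(M_t ≥ a) = 2 · P(B_t ≥ a) for a ≥ 0. Since B_t ~ N(0, t), P(B_t ≥ 0.67) = 1 − Φ(0.67/√t) = 1 − Φ(0.67/√13.14) = 1 − Φ(0.1848). So
  P(M_{13.14} ≥ 0.67) = 2(1 − Φ(0.1848)) ≈ 0.8534.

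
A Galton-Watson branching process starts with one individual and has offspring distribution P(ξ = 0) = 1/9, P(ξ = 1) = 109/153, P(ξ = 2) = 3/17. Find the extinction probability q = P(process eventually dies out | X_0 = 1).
q = 17/27

The pgf is f(s) = 1/9 + 109/153·s + 3/17·s². The extinction probability q is the smallest fixed point of f in [0, 1]. Setting s = f(s):
  3/17·s² + (109/153 − 1)·s + 1/9 = 0
  3/17·s² − (1/9 + 3/17)·s + 1/9 = 0
which factors as (s − 1)·(3/17·s − 1/9) = 0, giving roots s = 1 and s = (1/9)/(3/17) = 17/27.
Mean offspring μ = 109/153 + 2·3/17 = 163/153 > 1 (supercritical), so q < 1. The extinction probability is the smaller root: q = (1/9)/(3/17) = 17/27.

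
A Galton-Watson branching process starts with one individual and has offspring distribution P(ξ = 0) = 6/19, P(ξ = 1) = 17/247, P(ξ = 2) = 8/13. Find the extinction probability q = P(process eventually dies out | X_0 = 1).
q = 39/76

The pgf is f(s) = 6/19 + 17/247·s + 8/13·s². The extinction probability q is the smallest fixed point of f in [0, 1]. Setting s = f(s):
  8/13·s² + (17/247 − 1)·s + 6/19 = 0
  8/13·s² − (6/19 + 8/13)·s + 6/19 = 0
which factors as (s − 1)·(8/13·s − 6/19) = 0, giving roots s = 1 and s = (6/19)/(8/13) = 39/76.
Mean offspring μ = 17/247 + 2·8/13 = 321/247 > 1 (supercritical), so q < 1. The extinction probability is the smaller root: q = (6/19)/(8/13) = 39/76.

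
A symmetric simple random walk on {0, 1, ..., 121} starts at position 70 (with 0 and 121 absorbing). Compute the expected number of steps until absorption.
E[τ | X_0 = 70] = 3570

Let v_k = E[τ | X_0 = k]. Boundary: v_0 = v_121 = 0. Recurrence: v_k = 1 + (v_{k-1} + v_{k+1})/2 for 1 ≤ k ≤ 120. The particular solution to v_k − (v_{k-1} + v_{k+1})/2 = 1 is v_k = −k^2. Adding homogeneous solution A + B k and matching boundaries gives v_k = k (121 − k). Substituting k = 70: v_70 = 70 · 51 = 3570.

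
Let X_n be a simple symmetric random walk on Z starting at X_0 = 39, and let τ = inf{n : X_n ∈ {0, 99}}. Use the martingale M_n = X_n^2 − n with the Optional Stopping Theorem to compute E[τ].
E[τ] = 2340

M_n = X_n^2 − n is a martingale (since E[X_{n+1}^2 | F_n] = X_n^2 + 1). By OST (τ has finite mean in a bounded region), E[M_τ] = E[M_0] = X_0^2 − 0 = 39^2 = 1521. Also E[M_τ] = E[X_τ^2] − E[τ]. The walk exits at 0 or 99, with P(hit 99 first) = 39/99, so E[X_τ^2] = 99^2 · 39/99 + 0 = 3861. Thus E[τ] = E[X_τ^2] − E[M_τ] = 3861 − 1521 = 2340 = 39(99 − 39) = 2340.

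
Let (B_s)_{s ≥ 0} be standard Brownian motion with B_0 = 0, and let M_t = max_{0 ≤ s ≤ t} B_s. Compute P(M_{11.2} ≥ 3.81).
P(M_{11.2} ≥ 3.81) = 2·P(B_{11.2} ≥ 3.81) = 2(1 − Φ(3.81/√11.2)) ≈ 0.2549

By the reflection principle for Brownian motion, P(M_t ≥ a) = 2 · P(B_t ≥ a) for a ≥ 0. Since B_t ~ N(0, t), P(B_t ≥ 3.81) = 1 − Φ(3.81/√t) = 1 − Φ(3.81/√11.2) = 1 − Φ(1.1385). So
  P(M_{11.2} ≥ 3.81) = 2(1 − Φ(1.1385)) ≈ 0.2549.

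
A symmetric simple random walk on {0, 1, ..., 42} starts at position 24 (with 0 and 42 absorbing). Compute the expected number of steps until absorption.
E[τ | X_0 = 24] = 432

Let v_k = E[τ | X_0 = k]. Boundary: v_0 = v_42 = 0. Recurrence: v_k = 1 + (v_{k-1} + v_{k+1})/2 for 1 ≤ k ≤ 41. The particular solution to v_k − (v_{k-1} + v_{k+1})/2 = 1 is v_k = −k^2. Adding homogeneous solution A + B k and matching boundaries gives v_k = k (42 − k). Substituting k = 24: v_24 = 24 · 18 = 432.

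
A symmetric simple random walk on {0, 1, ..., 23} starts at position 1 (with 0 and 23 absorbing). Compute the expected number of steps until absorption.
E[τ | X_0 = 1] = 22

Let v_k = E[τ | X_0 = k]. Boundary: v_0 = v_23 = 0. Recurrence: v_k = 1 + (v_{k-1} + v_{k+1})/2 for 1 ≤ k ≤ 22. The particular solution to v_k − (v_{k-1} + v_{k+1})/2 = 1 is v_k = −k^2. Adding homogeneous solution A + B k and matching boundaries gives v_k = k (23 − k). Substituting k = 1: v_1 = 1 · 22 = 22.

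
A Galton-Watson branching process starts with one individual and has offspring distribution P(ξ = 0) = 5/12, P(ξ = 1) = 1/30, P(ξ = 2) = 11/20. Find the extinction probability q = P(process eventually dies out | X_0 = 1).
q = 25/33

The pgf is f(s) = 5/12 + 1/30·s + 11/20·s². The extinction probability q is the smallest fixed point of f in [0, 1]. Setting s = f(s):
  11/20·s² + (1/30 − 1)·s + 5/12 = 0
  11/20·s² − (5/12 + 11/20)·s + 5/12 = 0
which factors as (s − 1)·(11/20·s − 5/12) = 0, giving roots s = 1 and s = (5/12)/(11/20) = 25/33.
Mean offspring μ = 1/30 + 2·11/20 = 17/15 > 1 (supercritical), so q < 1. The extinction probability is the smaller root: q = (5/12)/(11/20) = 25/33.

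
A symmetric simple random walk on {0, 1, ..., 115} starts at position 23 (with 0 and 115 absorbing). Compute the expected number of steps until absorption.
E[τ | X_0 = 23] = 2116

Let v_k = E[τ | X_0 = k]. Boundary: v_0 = v_115 = 0. Recurrence: v_k = 1 + (v_{k-1} + v_{k+1})/2 for 1 ≤ k ≤ 114. The particular solution to v_k − (v_{k-1} + v_{k+1})/2 = 1 is v_k = −k^2. Adding homogeneous solution A + B k and matching boundaries gives v_k = k (115 − k). Substituting k = 23: v_23 = 23 · 92 = 2116.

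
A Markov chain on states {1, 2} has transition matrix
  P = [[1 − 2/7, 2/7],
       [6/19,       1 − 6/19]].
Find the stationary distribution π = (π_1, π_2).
π_1 = 21/40, π_2 = 19/40

Solve πP = π with π_1 + π_2 = 1. From πP = π: π_1 · (1 − 2/7) + π_2 · 6/19 = π_1 ⇒ π_2 · 6/19 = π_1 · 2/7 ⇒ π_2/π_1 = (2/7)/(6/19) = 19/21. Together with π_1 + π_2 = 1:
  π_1 = (6/19)/(2/7 + 6/19) = (6/19)/(80/133) = 21/40,
  π_2 = (2/7)/(2/7 + 6/19) = (2/7)/(80/133) = 19/40.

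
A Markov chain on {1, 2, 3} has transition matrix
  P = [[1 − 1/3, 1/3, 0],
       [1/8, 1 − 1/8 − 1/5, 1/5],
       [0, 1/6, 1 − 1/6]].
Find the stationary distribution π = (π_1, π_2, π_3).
π = (15/103, 40/103, 48/103)

This is a birth-death chain on three states, which satisfies detailed balance: π_1 · P_{12} = π_2 · P_{21} and π_2 · P_{23} = π_3 · P_{32}.
From π_1 · 1/3 = π_2 · 1/8: π_2/π_1 = (1/3)/(1/8) = 8/3.
From π_2 · 1/5 = π_3 · 1/6: π_3/π_2 = (1/5)/(1/6) = 6/5.
Take π_1 proportional to 1; then unnormalized π = (1, 8/3, 16/5). Normalize by dividing by the sum 103/15:
  π = (15/103, 40/103, 48/103).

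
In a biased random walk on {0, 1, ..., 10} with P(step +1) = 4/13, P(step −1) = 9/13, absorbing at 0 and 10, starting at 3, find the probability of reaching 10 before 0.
P(hit 10 before 0) = (1 − (9/4)^3) / (1 − (9/4)^10) = 2179072/697147165

Let u_k denote P(reach 10 before 0 | start at k). Boundary: u_0 = 0, u_10 = 1. Recurrence: u_k = 4/13·u_{k+1} + 9/13·u_{k-1} for 1 ≤ k ≤ 9. Try u_k = A + B·r^k with r = q/p = (9/13)/(4/13) = 9/4. Substitution satisfies the recurrence; boundary conditions give:
  u_k = (1 − r^k) / (1 − r^N) = (1 − (9/4)^3) / (1 − (9/4)^10) = 2179072/697147165.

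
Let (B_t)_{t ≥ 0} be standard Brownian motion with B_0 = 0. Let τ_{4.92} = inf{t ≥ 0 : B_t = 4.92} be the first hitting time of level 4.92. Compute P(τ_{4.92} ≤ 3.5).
P(τ_{4.92} ≤ 3.5) = 2(1 − Φ(4.92/√3.5)) = 2(1 − Φ(2.6299)) ≈ 0.0085

By the reflection principle for standard BM, P(τ_b ≤ t) = 2 · P(B_t ≥ b). Since B_t ~ N(0, t), P(B_t ≥ 4.92) = 1 − Φ(4.92/√t) = 1 − Φ(4.92/√3.5) = 1 − Φ(2.6299) ≈ 0.00427. Doubling: P(τ_{4.92} ≤ 3.5) ≈ 2 · 0.00427 = 0.00854 ≈ 0.0085.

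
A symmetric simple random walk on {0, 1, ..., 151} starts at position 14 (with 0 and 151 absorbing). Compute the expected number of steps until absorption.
E[τ | X_0 = 14] = 1918

Let v_k = E[τ | X_0 = k]. Boundary: v_0 = v_151 = 0. Recurrence: v_k = 1 + (v_{k-1} + v_{k+1})/2 for 1 ≤ k ≤ 150. The particular solution to v_k − (v_{k-1} + v_{k+1})/2 = 1 is v_k = −k^2. Adding homogeneous solution A + B k and matching boundaries gives v_k = k (151 − k). Substituting k = 14: v_14 = 14 · 137 = 1918.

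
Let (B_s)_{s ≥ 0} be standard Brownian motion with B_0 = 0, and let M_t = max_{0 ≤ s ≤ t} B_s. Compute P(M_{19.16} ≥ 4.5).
P(M_{19.16} ≥ 4.5) = 2·P(B_{19.16} ≥ 4.5) = 2(1 − Φ(4.5/√19.16)) ≈ 0.3039

By the reflection principle for Brownian motion, P(M_t ≥ a) = 2 · P(B_t ≥ a) for a ≥ 0. Since B_t ~ N(0, t), P(B_t ≥ 4.5) = 1 − Φ(4.5/√t) = 1 − Φ(4.5/√19.16) = 1 − Φ(1.0281). So
  P(M_{19.16} ≥ 4.5) = 2(1 − Φ(1.0281)) ≈ 0.3039.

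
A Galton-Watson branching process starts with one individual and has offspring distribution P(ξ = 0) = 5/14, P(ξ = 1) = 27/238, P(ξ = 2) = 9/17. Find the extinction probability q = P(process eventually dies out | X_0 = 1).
q = 85/126

The pgf is f(s) = 5/14 + 27/238·s + 9/17·s². The extinction probability q is the smallest fixed point of f in [0, 1]. Setting s = f(s):
  9/17·s² + (27/238 − 1)·s + 5/14 = 0
  9/17·s² − (5/14 + 9/17)·s + 5/14 = 0
which factors as (s − 1)·(9/17·s − 5/14) = 0, giving roots s = 1 and s = (5/14)/(9/17) = 85/126.
Mean offspring μ = 27/238 + 2·9/17 = 279/238 > 1 (supercritical), so q < 1. The extinction probability is the smaller root: q = (5/14)/(9/17) = 85/126.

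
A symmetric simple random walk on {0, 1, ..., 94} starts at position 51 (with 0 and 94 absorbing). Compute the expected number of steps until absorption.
E[τ | X_0 = 51] = 2193

Let v_k = E[τ | X_0 = k]. Boundary: v_0 = v_94 = 0. Recurrence: v_k = 1 + (v_{k-1} + v_{k+1})/2 for 1 ≤ k ≤ 93. The particular solution to v_k − (v_{k-1} + v_{k+1})/2 = 1 is v_k = −k^2. Adding homogeneous solution A + B k and matching boundaries gives v_k = k (94 − k). Substituting k = 51: v_51 = 51 · 43 = 2193.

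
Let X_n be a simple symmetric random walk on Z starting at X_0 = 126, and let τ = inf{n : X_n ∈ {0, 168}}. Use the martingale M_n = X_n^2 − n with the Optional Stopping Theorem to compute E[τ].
E[τ] = 5292

M_n = X_n^2 − n is a martingale (since E[X_{n+1}^2 | F_n] = X_n^2 + 1). By OST (τ has finite mean in a bounded region), E[M_τ] = E[M_0] = X_0^2 − 0 = 126^2 = 15876. Also E[M_τ] = E[X_τ^2] − E[τ]. The walk exits at 0 or 168, with P(hit 168 first) = 126/168, so E[X_τ^2] = 168^2 · 126/168 + 0 = 21168. Thus E[τ] = E[X_τ^2] − E[M_τ] = 21168 − 15876 = 5292 = 126(168 − 126) = 5292.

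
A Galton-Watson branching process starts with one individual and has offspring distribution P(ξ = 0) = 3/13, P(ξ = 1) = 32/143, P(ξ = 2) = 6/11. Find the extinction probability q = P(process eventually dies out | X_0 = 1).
q = 11/26

The pgf is f(s) = 3/13 + 32/143·s + 6/11·s². The extinction probability q is the smallest fixed point of f in [0, 1]. Setting s = f(s):
  6/11·s² + (32/143 − 1)·s + 3/13 = 0
  6/11·s² − (3/13 + 6/11)·s + 3/13 = 0
which factors as (s − 1)·(6/11·s − 3/13) = 0, giving roots s = 1 and s = (3/13)/(6/11) = 11/26.
Mean offspring μ = 32/143 + 2·6/11 = 188/143 > 1 (supercritical), so q < 1. The extinction probability is the smaller root: q = (3/13)/(6/11) = 11/26.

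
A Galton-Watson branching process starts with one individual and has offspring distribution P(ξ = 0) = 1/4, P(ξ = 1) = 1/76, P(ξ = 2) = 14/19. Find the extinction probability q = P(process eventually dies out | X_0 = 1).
q = 19/56

The pgf is f(s) = 1/4 + 1/76·s + 14/19·s². The extinction probability q is the smallest fixed point of f in [0, 1]. Setting s = f(s):
  14/19·s² + (1/76 − 1)·s + 1/4 = 0
  14/19·s² − (1/4 + 14/19)·s + 1/4 = 0
which factors as (s − 1)·(14/19·s − 1/4) = 0, giving roots s = 1 and s = (1/4)/(14/19) = 19/56.
Mean offspring μ = 1/76 + 2·14/19 = 113/76 > 1 (supercritical), so q < 1. The extinction probability is the smaller root: q = (1/4)/(14/19) = 19/56.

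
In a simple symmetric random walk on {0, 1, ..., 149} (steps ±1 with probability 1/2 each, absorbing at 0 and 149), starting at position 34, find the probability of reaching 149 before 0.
P(hit 149 before 0) = 34/149

Let u_k = P(hit 149 before 0 | start at k). Then u_0 = 0, u_149 = 1, and u_k = u_{k-1}/2 + u_{k+1}/2 for 1 ≤ k ≤ 148. This harmonic recurrence is solved by u_k = k/149, giving u_34 = 34/149.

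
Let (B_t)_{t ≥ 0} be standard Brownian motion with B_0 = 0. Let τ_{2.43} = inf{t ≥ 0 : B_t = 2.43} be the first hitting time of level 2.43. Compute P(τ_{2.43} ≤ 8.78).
P(τ_{2.43} ≤ 8.78) = 2(1 − Φ(2.43/√8.78)) = 2(1 − Φ(0.8201)) ≈ 0.4122

By the reflection principle for standard BM, P(τ_b ≤ t) = 2 · P(B_t ≥ b). Since B_t ~ N(0, t), P(B_t ≥ 2.43) = 1 − Φ(2.43/√t) = 1 − Φ(2.43/√8.78) = 1 − Φ(0.8201) ≈ 0.20608. Doubling: P(τ_{2.43} ≤ 8.78) ≈ 2 · 0.20608 = 0.41216 ≈ 0.4122.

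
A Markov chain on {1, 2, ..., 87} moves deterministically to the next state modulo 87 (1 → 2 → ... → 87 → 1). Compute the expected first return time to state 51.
E[T_51 | X_0 = 51] = 87

The chain cycles deterministically, so starting at state 51 it returns in exactly 87 steps. Equivalently, the stationary distribution is uniform π_j = 1/87 for every state j, so by Kac's formula E[T_51] = 1/π_51 = 87.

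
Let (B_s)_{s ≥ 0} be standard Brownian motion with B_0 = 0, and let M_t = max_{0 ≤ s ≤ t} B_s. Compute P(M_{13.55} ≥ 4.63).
P(M_{13.55} ≥ 4.63) = 2·P(B_{13.55} ≥ 4.63) = 2(1 − Φ(4.63/√13.55)) ≈ 0.2085

By the reflection principle for Brownian motion, P(M_t ≥ a) = 2 · P(B_t ≥ a) for a ≥ 0. Since B_t ~ N(0, t), P(B_t ≥ 4.63) = 1 − Φ(4.63/√t) = 1 − Φ(4.63/√13.55) = 1 − Φ(1.2578). So
  P(M_{13.55} ≥ 4.63) = 2(1 − Φ(1.2578)) ≈ 0.2085.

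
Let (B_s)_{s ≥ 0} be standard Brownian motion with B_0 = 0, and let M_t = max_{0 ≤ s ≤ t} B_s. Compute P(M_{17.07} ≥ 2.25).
P(M_{17.07} ≥ 2.25) = 2·P(B_{17.07} ≥ 2.25) = 2(1 − Φ(2.25/√17.07)) ≈ 0.5860

By the reflection principle for Brownian motion, P(M_t ≥ a) = 2 · P(B_t ≥ a) for a ≥ 0. Since B_t ~ N(0, t), P(B_t ≥ 2.25) = 1 − Φ(2.25/√t) = 1 − Φ(2.25/√17.07) = 1 − Φ(0.5446). So
  P(M_{17.07} ≥ 2.25) = 2(1 − Φ(0.5446)) ≈ 0.5860.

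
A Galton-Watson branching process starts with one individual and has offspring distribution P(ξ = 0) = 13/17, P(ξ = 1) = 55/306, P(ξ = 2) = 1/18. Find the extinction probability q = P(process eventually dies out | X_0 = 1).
q = 1

Mean offspring μ = 0·13/17 + 1·55/306 + 2·1/18 = 89/306 ≤ 1. For μ ≤ 1 with offspring not concentrated at 1, the Galton-Watson process goes extinct almost surely, so q = 1.
(Algebraic check: The pgf is f(s) = 13/17 + 55/306·s + 1/18·s². The extinction probability q is the smallest fixed point of f in [0, 1]. Setting s = f(s):
  1/18·s² + (55/306 − 1)·s + 13/17 = 0
  1/18·s² − (13/17 + 1/18)·s + 13/17 = 0
which factors as (s − 1)·(1/18·s − 13/17) = 0, giving roots s = 1 and s = (13/17)/(1/18) = 234/17. Since 234/17 ≥ 1, the smallest root in [0, 1] is s = 1.)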